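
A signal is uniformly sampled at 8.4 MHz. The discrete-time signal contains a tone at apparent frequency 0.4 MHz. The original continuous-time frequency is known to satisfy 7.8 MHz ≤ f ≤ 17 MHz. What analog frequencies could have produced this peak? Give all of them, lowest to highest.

Frequencies that alias to 0.4 MHz are k·fs ± 0.4 MHz for integer k ≥ 0.
k=0: 0.4 MHz.
k=1: 8 MHz, 8.8 MHz.
k=2: 16.4 MHz, 17.2 MHz.
k=3: 24.8 MHz, 25.6 MHz.
Within [7.8 MHz, 17 MHz]: 8 MHz, 8.8 MHz, 16.4 MHz.

8 MHz, 8.8 MHz, 16.4 MHz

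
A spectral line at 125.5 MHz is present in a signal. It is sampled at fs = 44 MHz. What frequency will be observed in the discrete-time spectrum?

125.5 MHz mod fs = 37.5 MHz.
37.5 MHz > fs/2 = 22 MHz, folds to fs − 37.5 MHz = 6.5 MHz.

6.5 MHz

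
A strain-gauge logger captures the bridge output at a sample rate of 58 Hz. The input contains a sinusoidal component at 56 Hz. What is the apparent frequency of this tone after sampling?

2 Hz

56 Hz > fs/2 = 29 Hz, folds to fs − 56 Hz = 2 Hz.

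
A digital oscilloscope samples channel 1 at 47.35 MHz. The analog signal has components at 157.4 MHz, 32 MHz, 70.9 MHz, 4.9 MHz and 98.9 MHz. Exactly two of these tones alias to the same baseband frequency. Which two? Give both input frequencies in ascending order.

fs/2 = 23.675 MHz.
157.4 MHz mod fs = 15.35 MHz.
15.35 MHz ≤ fs/2 = 23.675 MHz, appears at 15.35 MHz.
32 MHz > fs/2 = 23.675 MHz, folds to fs − 32 MHz = 15.35 MHz.
70.9 MHz mod fs = 23.55 MHz.
23.55 MHz ≤ fs/2 = 23.675 MHz, appears at 23.55 MHz.
4.9 MHz ≤ fs/2 = 23.675 MHz, passes unchanged.
98.9 MHz mod fs = 4.2 MHz.
4.2 MHz ≤ fs/2 = 23.675 MHz, appears at 4.2 MHz.
32 MHz and 157.4 MHz both map to 15.35 MHz.

32 MHz, 157.4 MHz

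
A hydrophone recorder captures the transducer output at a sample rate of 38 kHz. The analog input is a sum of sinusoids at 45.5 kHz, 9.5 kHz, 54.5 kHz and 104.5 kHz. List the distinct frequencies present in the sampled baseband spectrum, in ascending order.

fs/2 = 19 kHz.
45.5 kHz mod fs = 7.5 kHz.
7.5 kHz ≤ fs/2 = 19 kHz, appears at 7.5 kHz.
9.5 kHz ≤ fs/2 = 19 kHz, passes unchanged.
54.5 kHz mod fs = 16.5 kHz.
16.5 kHz ≤ fs/2 = 19 kHz, appears at 16.5 kHz.
104.5 kHz mod fs = 28.5 kHz.
28.5 kHz > fs/2 = 19 kHz, folds to fs − 28.5 kHz = 9.5 kHz.
Distinct values: {7.5 kHz, 9.5 kHz, 16.5 kHz}.

7.5 kHz, 9.5 kHz, 16.5 kHz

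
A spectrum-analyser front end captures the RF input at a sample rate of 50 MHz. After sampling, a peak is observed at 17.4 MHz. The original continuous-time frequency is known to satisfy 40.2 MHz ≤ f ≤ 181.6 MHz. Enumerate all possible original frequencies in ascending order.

Frequencies that alias to 17.4 MHz are k·fs ± 17.4 MHz for integer k ≥ 0.
k=0: 17.4 MHz.
k=1: 32.6 MHz, 67.4 MHz.
k=2: 82.6 MHz, 117.4 MHz.
k=3: 132.6 MHz, 167.4 MHz.
k=4: 182.6 MHz, 217.4 MHz.
Within [40.2 MHz, 181.6 MHz]: 67.4 MHz, 82.6 MHz, 117.4 MHz, 132.6 MHz, 167.4 MHz.

67.4 MHz, 82.6 MHz, 117.4 MHz, 132.6 MHz, 167.4 MHz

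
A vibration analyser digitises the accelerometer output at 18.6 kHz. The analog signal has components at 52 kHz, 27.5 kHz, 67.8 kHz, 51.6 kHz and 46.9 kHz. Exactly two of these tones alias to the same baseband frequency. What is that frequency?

fs/2 = 9.3 kHz.
52 kHz mod fs = 14.8 kHz.
14.8 kHz > fs/2 = 9.3 kHz, folds to fs − 14.8 kHz = 3.8 kHz.
27.5 kHz mod fs = 8.9 kHz.
8.9 kHz ≤ fs/2 = 9.3 kHz, appears at 8.9 kHz.
67.8 kHz mod fs = 12 kHz.
12 kHz > fs/2 = 9.3 kHz, folds to fs − 12 kHz = 6.6 kHz.
51.6 kHz mod fs = 14.4 kHz.
14.4 kHz > fs/2 = 9.3 kHz, folds to fs − 14.4 kHz = 4.2 kHz.
46.9 kHz mod fs = 9.7 kHz.
9.7 kHz > fs/2 = 9.3 kHz, folds to fs − 9.7 kHz = 8.9 kHz.
27.5 kHz and 46.9 kHz both map to 8.9 kHz.

8.9 kHz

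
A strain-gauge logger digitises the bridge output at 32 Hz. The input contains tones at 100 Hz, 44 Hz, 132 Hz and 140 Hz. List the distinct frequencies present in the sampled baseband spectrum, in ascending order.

4 Hz, 12 Hz

fs/2 = 16 Hz.
100 Hz mod fs = 4 Hz.
4 Hz ≤ fs/2 = 16 Hz, appears at 4 Hz.
44 Hz mod fs = 12 Hz.
12 Hz ≤ fs/2 = 16 Hz, appears at 12 Hz.
132 Hz mod fs = 4 Hz.
4 Hz ≤ fs/2 = 16 Hz, appears at 4 Hz.
140 Hz mod fs = 12 Hz.
12 Hz ≤ fs/2 = 16 Hz, appears at 12 Hz.
Distinct values: {4 Hz, 12 Hz}.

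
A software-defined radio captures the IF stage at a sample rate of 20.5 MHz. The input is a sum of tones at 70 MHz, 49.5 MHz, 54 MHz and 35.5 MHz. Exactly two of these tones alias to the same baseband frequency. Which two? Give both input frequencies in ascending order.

49.5 MHz, 70 MHz

fs/2 = 10.25 MHz.
70 MHz mod fs = 8.5 MHz.
8.5 MHz ≤ fs/2 = 10.25 MHz, appears at 8.5 MHz.
49.5 MHz mod fs = 8.5 MHz.
8.5 MHz ≤ fs/2 = 10.25 MHz, appears at 8.5 MHz.
54 MHz mod fs = 13 MHz.
13 MHz > fs/2 = 10.25 MHz, folds to fs − 13 MHz = 7.5 MHz.
35.5 MHz mod fs = 15 MHz.
15 MHz > fs/2 = 10.25 MHz, folds to fs − 15 MHz = 5.5 MHz.
49.5 MHz and 70 MHz both map to 8.5 MHz.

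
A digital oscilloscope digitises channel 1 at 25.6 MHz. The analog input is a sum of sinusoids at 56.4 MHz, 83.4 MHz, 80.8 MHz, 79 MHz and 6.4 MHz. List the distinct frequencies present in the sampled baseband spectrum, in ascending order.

2.2 MHz, 4 MHz, 5.2 MHz, 6.4 MHz, 6.6 MHz

fs/2 = 12.8 MHz.
56.4 MHz mod fs = 5.2 MHz.
5.2 MHz ≤ fs/2 = 12.8 MHz, appears at 5.2 MHz.
83.4 MHz mod fs = 6.6 MHz.
6.6 MHz ≤ fs/2 = 12.8 MHz, appears at 6.6 MHz.
80.8 MHz mod fs = 4 MHz.
4 MHz ≤ fs/2 = 12.8 MHz, appears at 4 MHz.
79 MHz mod fs = 2.2 MHz.
2.2 MHz ≤ fs/2 = 12.8 MHz, appears at 2.2 MHz.
6.4 MHz ≤ fs/2 = 12.8 MHz, passes unchanged.
Distinct values: {2.2 MHz, 4 MHz, 5.2 MHz, 6.4 MHz, 6.6 MHz}.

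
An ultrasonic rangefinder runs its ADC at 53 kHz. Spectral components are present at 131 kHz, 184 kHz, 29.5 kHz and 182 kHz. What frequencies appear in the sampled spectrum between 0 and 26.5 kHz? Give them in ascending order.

fs/2 = 26.5 kHz.
131 kHz mod fs = 25 kHz.
25 kHz ≤ fs/2 = 26.5 kHz, appears at 25 kHz.
184 kHz mod fs = 25 kHz.
25 kHz ≤ fs/2 = 26.5 kHz, appears at 25 kHz.
29.5 kHz > fs/2 = 26.5 kHz, folds to fs − 29.5 kHz = 23.5 kHz.
182 kHz mod fs = 23 kHz.
23 kHz ≤ fs/2 = 26.5 kHz, appears at 23 kHz.
Distinct values: {23 kHz, 23.5 kHz, 25 kHz}.

23 kHz, 23.5 kHz, 25 kHz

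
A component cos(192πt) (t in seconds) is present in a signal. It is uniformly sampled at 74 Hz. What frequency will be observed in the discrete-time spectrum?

22 Hz

ω = 192π rad/s → f = ω/(2π) = 96 Hz.
96 Hz mod fs = 22 Hz.
22 Hz ≤ fs/2 = 37 Hz, appears at 22 Hz.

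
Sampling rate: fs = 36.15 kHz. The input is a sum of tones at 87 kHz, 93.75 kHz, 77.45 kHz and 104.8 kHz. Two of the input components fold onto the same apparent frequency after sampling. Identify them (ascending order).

87 kHz, 93.75 kHz

fs/2 = 18.075 kHz.
87 kHz mod fs = 14.7 kHz.
14.7 kHz ≤ fs/2 = 18.075 kHz, appears at 14.7 kHz.
93.75 kHz mod fs = 21.45 kHz.
21.45 kHz > fs/2 = 18.075 kHz, folds to fs − 21.45 kHz = 14.7 kHz.
77.45 kHz mod fs = 5.15 kHz.
5.15 kHz ≤ fs/2 = 18.075 kHz, appears at 5.15 kHz.
104.8 kHz mod fs = 32.5 kHz.
32.5 kHz > fs/2 = 18.075 kHz, folds to fs − 32.5 kHz = 3.65 kHz.
87 kHz and 93.75 kHz both map to 14.7 kHz.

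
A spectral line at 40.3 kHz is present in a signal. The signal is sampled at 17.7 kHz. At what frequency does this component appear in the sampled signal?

40.3 kHz mod fs = 4.9 kHz.
4.9 kHz ≤ fs/2 = 8.85 kHz, appears at 4.9 kHz.

4.9 kHz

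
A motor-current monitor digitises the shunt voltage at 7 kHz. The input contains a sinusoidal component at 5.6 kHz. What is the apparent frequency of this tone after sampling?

1.4 kHz

5.6 kHz > fs/2 = 3.5 kHz, folds to fs − 5.6 kHz = 1.4 kHz.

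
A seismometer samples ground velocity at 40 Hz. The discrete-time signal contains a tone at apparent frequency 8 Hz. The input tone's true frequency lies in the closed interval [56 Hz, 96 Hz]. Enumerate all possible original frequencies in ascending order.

72 Hz, 88 Hz

Frequencies that alias to 8 Hz are k·fs ± 8 Hz for integer k ≥ 0.
k=0: 8 Hz.
k=1: 32 Hz, 48 Hz.
k=2: 72 Hz, 88 Hz.
k=3: 112 Hz, 128 Hz.
Within [56 Hz, 96 Hz]: 72 Hz, 88 Hz.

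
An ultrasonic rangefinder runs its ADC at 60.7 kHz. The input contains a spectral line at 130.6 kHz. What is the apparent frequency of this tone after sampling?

130.6 kHz mod fs = 9.2 kHz.
9.2 kHz ≤ fs/2 = 30.35 kHz, appears at 9.2 kHz.

9.2 kHz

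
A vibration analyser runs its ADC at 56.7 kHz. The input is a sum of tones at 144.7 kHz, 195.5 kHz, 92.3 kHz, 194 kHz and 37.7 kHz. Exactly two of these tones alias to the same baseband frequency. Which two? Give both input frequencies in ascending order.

144.7 kHz, 195.5 kHz

fs/2 = 28.35 kHz.
144.7 kHz mod fs = 31.3 kHz.
31.3 kHz > fs/2 = 28.35 kHz, folds to fs − 31.3 kHz = 25.4 kHz.
195.5 kHz mod fs = 25.4 kHz.
25.4 kHz ≤ fs/2 = 28.35 kHz, appears at 25.4 kHz.
92.3 kHz mod fs = 35.6 kHz.
35.6 kHz > fs/2 = 28.35 kHz, folds to fs − 35.6 kHz = 21.1 kHz.
194 kHz mod fs = 23.9 kHz.
23.9 kHz ≤ fs/2 = 28.35 kHz, appears at 23.9 kHz.
37.7 kHz > fs/2 = 28.35 kHz, folds to fs − 37.7 kHz = 19 kHz.
144.7 kHz and 195.5 kHz both map to 25.4 kHz.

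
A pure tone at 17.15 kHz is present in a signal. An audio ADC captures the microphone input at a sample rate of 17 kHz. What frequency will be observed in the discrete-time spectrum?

0.15 kHz

17.15 kHz mod fs = 0.15 kHz.
0.15 kHz ≤ fs/2 = 8.5 kHz, appears at 0.15 kHz.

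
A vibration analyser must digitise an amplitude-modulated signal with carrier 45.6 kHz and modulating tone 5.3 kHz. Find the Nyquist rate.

101.8 kHz

AM sidebands sit at fc ± fm = 40.3 kHz and 50.9 kHz.
Highest-frequency component: 50.9 kHz.
Nyquist rate = 2 × 50.9 kHz = 101.8 kHz.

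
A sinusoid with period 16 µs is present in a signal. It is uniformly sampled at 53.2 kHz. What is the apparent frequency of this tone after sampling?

T = 16 µs → f = 1/T = 62.5 kHz.
62.5 kHz mod fs = 9.3 kHz.
9.3 kHz ≤ fs/2 = 26.6 kHz, appears at 9.3 kHz.

9.3 kHz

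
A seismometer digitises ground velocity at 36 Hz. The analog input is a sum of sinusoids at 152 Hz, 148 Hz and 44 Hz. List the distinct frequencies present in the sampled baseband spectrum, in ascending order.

4 Hz, 8 Hz

fs/2 = 18 Hz.
152 Hz mod fs = 8 Hz.
8 Hz ≤ fs/2 = 18 Hz, appears at 8 Hz.
148 Hz mod fs = 4 Hz.
4 Hz ≤ fs/2 = 18 Hz, appears at 4 Hz.
44 Hz mod fs = 8 Hz.
8 Hz ≤ fs/2 = 18 Hz, appears at 8 Hz.
Distinct values: {4 Hz, 8 Hz}.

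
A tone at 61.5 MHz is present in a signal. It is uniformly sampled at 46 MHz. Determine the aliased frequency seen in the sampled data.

61.5 MHz mod fs = 15.5 MHz.
15.5 MHz ≤ fs/2 = 23 MHz, appears at 15.5 MHz.

15.5 MHz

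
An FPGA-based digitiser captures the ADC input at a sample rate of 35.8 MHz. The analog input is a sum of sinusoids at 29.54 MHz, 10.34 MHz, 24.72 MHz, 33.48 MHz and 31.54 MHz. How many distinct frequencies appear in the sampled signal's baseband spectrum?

5

fs/2 = 17.9 MHz.
29.54 MHz > fs/2 = 17.9 MHz, folds to fs − 29.54 MHz = 6.26 MHz.
10.34 MHz ≤ fs/2 = 17.9 MHz, passes unchanged.
24.72 MHz > fs/2 = 17.9 MHz, folds to fs − 24.72 MHz = 11.08 MHz.
33.48 MHz > fs/2 = 17.9 MHz, folds to fs − 33.48 MHz = 2.32 MHz.
31.54 MHz > fs/2 = 17.9 MHz, folds to fs − 31.54 MHz = 4.26 MHz.
Distinct values: {2.32 MHz, 4.26 MHz, 6.26 MHz, 10.34 MHz, 11.08 MHz} → 5.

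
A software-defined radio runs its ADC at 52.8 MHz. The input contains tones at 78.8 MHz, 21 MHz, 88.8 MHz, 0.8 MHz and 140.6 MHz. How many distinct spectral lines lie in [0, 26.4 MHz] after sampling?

5

fs/2 = 26.4 MHz.
78.8 MHz mod fs = 26 MHz.
26 MHz ≤ fs/2 = 26.4 MHz, appears at 26 MHz.
21 MHz ≤ fs/2 = 26.4 MHz, passes unchanged.
88.8 MHz mod fs = 36 MHz.
36 MHz > fs/2 = 26.4 MHz, folds to fs − 36 MHz = 16.8 MHz.
0.8 MHz ≤ fs/2 = 26.4 MHz, passes unchanged.
140.6 MHz mod fs = 35 MHz.
35 MHz > fs/2 = 26.4 MHz, folds to fs − 35 MHz = 17.8 MHz.
Distinct values: {0.8 MHz, 16.8 MHz, 17.8 MHz, 21 MHz, 26 MHz} → 5.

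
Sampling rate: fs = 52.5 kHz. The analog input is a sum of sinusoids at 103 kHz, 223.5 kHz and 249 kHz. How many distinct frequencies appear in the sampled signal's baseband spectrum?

fs/2 = 26.25 kHz.
103 kHz mod fs = 50.5 kHz.
50.5 kHz > fs/2 = 26.25 kHz, folds to fs − 50.5 kHz = 2 kHz.
223.5 kHz mod fs = 13.5 kHz.
13.5 kHz ≤ fs/2 = 26.25 kHz, appears at 13.5 kHz.
249 kHz mod fs = 39 kHz.
39 kHz > fs/2 = 26.25 kHz, folds to fs − 39 kHz = 13.5 kHz.
Distinct values: {2 kHz, 13.5 kHz} → 2.

2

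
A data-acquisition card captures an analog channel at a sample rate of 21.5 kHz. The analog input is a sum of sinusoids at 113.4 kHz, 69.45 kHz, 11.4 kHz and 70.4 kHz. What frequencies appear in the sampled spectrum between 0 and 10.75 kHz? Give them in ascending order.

fs/2 = 10.75 kHz.
113.4 kHz mod fs = 5.9 kHz.
5.9 kHz ≤ fs/2 = 10.75 kHz, appears at 5.9 kHz.
69.45 kHz mod fs = 4.95 kHz.
4.95 kHz ≤ fs/2 = 10.75 kHz, appears at 4.95 kHz.
11.4 kHz > fs/2 = 10.75 kHz, folds to fs − 11.4 kHz = 10.1 kHz.
70.4 kHz mod fs = 5.9 kHz.
5.9 kHz ≤ fs/2 = 10.75 kHz, appears at 5.9 kHz.
Distinct values: {4.95 kHz, 5.9 kHz, 10.1 kHz}.

4.95 kHz, 5.9 kHz, 10.1 kHz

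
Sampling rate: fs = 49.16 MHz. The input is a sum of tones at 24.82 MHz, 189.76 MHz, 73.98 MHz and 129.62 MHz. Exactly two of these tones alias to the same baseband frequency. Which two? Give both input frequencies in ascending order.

24.82 MHz, 73.98 MHz

fs/2 = 24.58 MHz.
24.82 MHz > fs/2 = 24.58 MHz, folds to fs − 24.82 MHz = 24.34 MHz.
189.76 MHz mod fs = 42.28 MHz.
42.28 MHz > fs/2 = 24.58 MHz, folds to fs − 42.28 MHz = 6.88 MHz.
73.98 MHz mod fs = 24.82 MHz.
24.82 MHz > fs/2 = 24.58 MHz, folds to fs − 24.82 MHz = 24.34 MHz.
129.62 MHz mod fs = 31.3 MHz.
31.3 MHz > fs/2 = 24.58 MHz, folds to fs − 31.3 MHz = 17.86 MHz.
24.82 MHz and 73.98 MHz both map to 24.34 MHz.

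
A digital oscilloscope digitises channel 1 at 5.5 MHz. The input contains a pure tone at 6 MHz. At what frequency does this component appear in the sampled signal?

0.5 MHz

6 MHz mod fs = 0.5 MHz.
0.5 MHz ≤ fs/2 = 2.75 MHz, appears at 0.5 MHz.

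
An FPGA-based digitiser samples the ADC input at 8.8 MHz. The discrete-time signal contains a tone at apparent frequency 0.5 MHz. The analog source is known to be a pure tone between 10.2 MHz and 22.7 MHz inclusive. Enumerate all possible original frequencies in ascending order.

17.1 MHz, 18.1 MHz

Frequencies that alias to 0.5 MHz are k·fs ± 0.5 MHz for integer k ≥ 0.
k=0: 0.5 MHz.
k=1: 8.3 MHz, 9.3 MHz.
k=2: 17.1 MHz, 18.1 MHz.
k=3: 25.9 MHz, 26.9 MHz.
Within [10.2 MHz, 22.7 MHz]: 17.1 MHz, 18.1 MHz.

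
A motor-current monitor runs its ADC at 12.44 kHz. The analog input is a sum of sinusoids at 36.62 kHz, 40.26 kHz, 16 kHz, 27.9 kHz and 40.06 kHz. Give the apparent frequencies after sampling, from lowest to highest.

0.7 kHz, 2.74 kHz, 2.94 kHz, 3.02 kHz, 3.56 kHz

fs/2 = 6.22 kHz.
36.62 kHz mod fs = 11.74 kHz.
11.74 kHz > fs/2 = 6.22 kHz, folds to fs − 11.74 kHz = 0.7 kHz.
40.26 kHz mod fs = 2.94 kHz.
2.94 kHz ≤ fs/2 = 6.22 kHz, appears at 2.94 kHz.
16 kHz mod fs = 3.56 kHz.
3.56 kHz ≤ fs/2 = 6.22 kHz, appears at 3.56 kHz.
27.9 kHz mod fs = 3.02 kHz.
3.02 kHz ≤ fs/2 = 6.22 kHz, appears at 3.02 kHz.
40.06 kHz mod fs = 2.74 kHz.
2.74 kHz ≤ fs/2 = 6.22 kHz, appears at 2.74 kHz.
Distinct values: {0.7 kHz, 2.74 kHz, 2.94 kHz, 3.02 kHz, 3.56 kHz}.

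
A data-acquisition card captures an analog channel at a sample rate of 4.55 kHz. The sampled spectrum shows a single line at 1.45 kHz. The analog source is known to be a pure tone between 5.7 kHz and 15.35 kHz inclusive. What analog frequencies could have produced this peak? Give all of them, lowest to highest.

Frequencies that alias to 1.45 kHz are k·fs ± 1.45 kHz for integer k ≥ 0.
k=0: 1.45 kHz.
k=1: 3.1 kHz, 6 kHz.
k=2: 7.65 kHz, 10.55 kHz.
k=3: 12.2 kHz, 15.1 kHz.
k=4: 16.75 kHz, 19.65 kHz.
Within [5.7 kHz, 15.35 kHz]: 6 kHz, 7.65 kHz, 10.55 kHz, 12.2 kHz, 15.1 kHz.

6 kHz, 7.65 kHz, 10.55 kHz, 12.2 kHz, 15.1 kHz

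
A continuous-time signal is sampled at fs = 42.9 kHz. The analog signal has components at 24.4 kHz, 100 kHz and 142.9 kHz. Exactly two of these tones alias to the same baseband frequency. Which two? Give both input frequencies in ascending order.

100 kHz, 142.9 kHz

fs/2 = 21.45 kHz.
24.4 kHz > fs/2 = 21.45 kHz, folds to fs − 24.4 kHz = 18.5 kHz.
100 kHz mod fs = 14.2 kHz.
14.2 kHz ≤ fs/2 = 21.45 kHz, appears at 14.2 kHz.
142.9 kHz mod fs = 14.2 kHz.
14.2 kHz ≤ fs/2 = 21.45 kHz, appears at 14.2 kHz.
100 kHz and 142.9 kHz both map to 14.2 kHz.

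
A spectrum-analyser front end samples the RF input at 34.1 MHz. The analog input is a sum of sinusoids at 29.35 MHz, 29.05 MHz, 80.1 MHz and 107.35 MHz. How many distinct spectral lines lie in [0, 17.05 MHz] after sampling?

fs/2 = 17.05 MHz.
29.35 MHz > fs/2 = 17.05 MHz, folds to fs − 29.35 MHz = 4.75 MHz.
29.05 MHz > fs/2 = 17.05 MHz, folds to fs − 29.05 MHz = 5.05 MHz.
80.1 MHz mod fs = 11.9 MHz.
11.9 MHz ≤ fs/2 = 17.05 MHz, appears at 11.9 MHz.
107.35 MHz mod fs = 5.05 MHz.
5.05 MHz ≤ fs/2 = 17.05 MHz, appears at 5.05 MHz.
Distinct values: {4.75 MHz, 5.05 MHz, 11.9 MHz} → 3.

3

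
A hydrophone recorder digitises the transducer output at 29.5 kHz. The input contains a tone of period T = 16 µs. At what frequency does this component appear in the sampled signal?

3.5 kHz

T = 16 µs → f = 1/T = 62.5 kHz.
62.5 kHz mod fs = 3.5 kHz.
3.5 kHz ≤ fs/2 = 14.75 kHz, appears at 3.5 kHz.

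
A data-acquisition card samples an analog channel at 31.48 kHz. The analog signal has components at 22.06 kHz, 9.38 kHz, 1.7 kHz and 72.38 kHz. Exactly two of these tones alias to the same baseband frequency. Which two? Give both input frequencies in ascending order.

fs/2 = 15.74 kHz.
22.06 kHz > fs/2 = 15.74 kHz, folds to fs − 22.06 kHz = 9.42 kHz.
9.38 kHz ≤ fs/2 = 15.74 kHz, passes unchanged.
1.7 kHz ≤ fs/2 = 15.74 kHz, passes unchanged.
72.38 kHz mod fs = 9.42 kHz.
9.42 kHz ≤ fs/2 = 15.74 kHz, appears at 9.42 kHz.
22.06 kHz and 72.38 kHz both map to 9.42 kHz.

22.06 kHz, 72.38 kHz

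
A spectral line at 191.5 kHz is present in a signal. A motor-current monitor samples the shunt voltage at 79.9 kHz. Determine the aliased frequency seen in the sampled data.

31.7 kHz

191.5 kHz mod fs = 31.7 kHz.
31.7 kHz ≤ fs/2 = 39.95 kHz, appears at 31.7 kHz.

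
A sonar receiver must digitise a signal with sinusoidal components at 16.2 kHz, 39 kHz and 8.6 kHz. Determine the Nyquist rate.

Highest-frequency component: 39 kHz.
Nyquist rate = 2 × 39 kHz = 78 kHz.

78 kHz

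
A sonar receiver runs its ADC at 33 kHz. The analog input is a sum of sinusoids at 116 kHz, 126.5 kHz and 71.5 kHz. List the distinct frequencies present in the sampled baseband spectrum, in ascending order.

5.5 kHz, 16 kHz

fs/2 = 16.5 kHz.
116 kHz mod fs = 17 kHz.
17 kHz > fs/2 = 16.5 kHz, folds to fs − 17 kHz = 16 kHz.
126.5 kHz mod fs = 27.5 kHz.
27.5 kHz > fs/2 = 16.5 kHz, folds to fs − 27.5 kHz = 5.5 kHz.
71.5 kHz mod fs = 5.5 kHz.
5.5 kHz ≤ fs/2 = 16.5 kHz, appears at 5.5 kHz.
Distinct values: {5.5 kHz, 16 kHz}.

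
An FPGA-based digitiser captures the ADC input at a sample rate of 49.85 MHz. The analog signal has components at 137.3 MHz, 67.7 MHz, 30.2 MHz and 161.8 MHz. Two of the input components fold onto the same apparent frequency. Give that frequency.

12.25 MHz

fs/2 = 24.925 MHz.
137.3 MHz mod fs = 37.6 MHz.
37.6 MHz > fs/2 = 24.925 MHz, folds to fs − 37.6 MHz = 12.25 MHz.
67.7 MHz mod fs = 17.85 MHz.
17.85 MHz ≤ fs/2 = 24.925 MHz, appears at 17.85 MHz.
30.2 MHz > fs/2 = 24.925 MHz, folds to fs − 30.2 MHz = 19.65 MHz.
161.8 MHz mod fs = 12.25 MHz.
12.25 MHz ≤ fs/2 = 24.925 MHz, appears at 12.25 MHz.
137.3 MHz and 161.8 MHz both map to 12.25 MHz.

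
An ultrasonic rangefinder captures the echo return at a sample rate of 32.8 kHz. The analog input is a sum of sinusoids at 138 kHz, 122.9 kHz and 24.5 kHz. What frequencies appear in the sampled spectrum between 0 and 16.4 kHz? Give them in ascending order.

6.8 kHz, 8.3 kHz

fs/2 = 16.4 kHz.
138 kHz mod fs = 6.8 kHz.
6.8 kHz ≤ fs/2 = 16.4 kHz, appears at 6.8 kHz.
122.9 kHz mod fs = 24.5 kHz.
24.5 kHz > fs/2 = 16.4 kHz, folds to fs − 24.5 kHz = 8.3 kHz.
24.5 kHz > fs/2 = 16.4 kHz, folds to fs − 24.5 kHz = 8.3 kHz.
Distinct values: {6.8 kHz, 8.3 kHz}.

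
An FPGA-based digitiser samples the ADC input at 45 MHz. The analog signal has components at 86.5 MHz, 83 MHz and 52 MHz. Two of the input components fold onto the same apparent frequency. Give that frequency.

fs/2 = 22.5 MHz.
86.5 MHz mod fs = 41.5 MHz.
41.5 MHz > fs/2 = 22.5 MHz, folds to fs − 41.5 MHz = 3.5 MHz.
83 MHz mod fs = 38 MHz.
38 MHz > fs/2 = 22.5 MHz, folds to fs − 38 MHz = 7 MHz.
52 MHz mod fs = 7 MHz.
7 MHz ≤ fs/2 = 22.5 MHz, appears at 7 MHz.
52 MHz and 83 MHz both map to 7 MHz.

7 MHz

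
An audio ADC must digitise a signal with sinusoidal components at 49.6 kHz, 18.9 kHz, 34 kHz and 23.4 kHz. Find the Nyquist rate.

99.2 kHz

Highest-frequency component: 49.6 kHz.
Nyquist rate = 2 × 49.6 kHz = 99.2 kHz.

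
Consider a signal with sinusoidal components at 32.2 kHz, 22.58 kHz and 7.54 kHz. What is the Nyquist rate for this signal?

Highest-frequency component: 32.2 kHz.
Nyquist rate = 2 × 32.2 kHz = 64.4 kHz.

64.4 kHz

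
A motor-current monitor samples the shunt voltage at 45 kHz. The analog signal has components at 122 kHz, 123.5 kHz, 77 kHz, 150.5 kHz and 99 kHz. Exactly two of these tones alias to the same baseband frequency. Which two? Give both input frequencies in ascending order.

77 kHz, 122 kHz

fs/2 = 22.5 kHz.
122 kHz mod fs = 32 kHz.
32 kHz > fs/2 = 22.5 kHz, folds to fs − 32 kHz = 13 kHz.
123.5 kHz mod fs = 33.5 kHz.
33.5 kHz > fs/2 = 22.5 kHz, folds to fs − 33.5 kHz = 11.5 kHz.
77 kHz mod fs = 32 kHz.
32 kHz > fs/2 = 22.5 kHz, folds to fs − 32 kHz = 13 kHz.
150.5 kHz mod fs = 15.5 kHz.
15.5 kHz ≤ fs/2 = 22.5 kHz, appears at 15.5 kHz.
99 kHz mod fs = 9 kHz.
9 kHz ≤ fs/2 = 22.5 kHz, appears at 9 kHz.
77 kHz and 122 kHz both map to 13 kHz.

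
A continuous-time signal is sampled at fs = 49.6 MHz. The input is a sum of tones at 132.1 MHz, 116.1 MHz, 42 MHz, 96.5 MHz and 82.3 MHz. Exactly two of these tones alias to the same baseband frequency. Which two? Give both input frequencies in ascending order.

82.3 MHz, 116.1 MHz

fs/2 = 24.8 MHz.
132.1 MHz mod fs = 32.9 MHz.
32.9 MHz > fs/2 = 24.8 MHz, folds to fs − 32.9 MHz = 16.7 MHz.
116.1 MHz mod fs = 16.9 MHz.
16.9 MHz ≤ fs/2 = 24.8 MHz, appears at 16.9 MHz.
42 MHz > fs/2 = 24.8 MHz, folds to fs − 42 MHz = 7.6 MHz.
96.5 MHz mod fs = 46.9 MHz.
46.9 MHz > fs/2 = 24.8 MHz, folds to fs − 46.9 MHz = 2.7 MHz.
82.3 MHz mod fs = 32.7 MHz.
32.7 MHz > fs/2 = 24.8 MHz, folds to fs − 32.7 MHz = 16.9 MHz.
82.3 MHz and 116.1 MHz both map to 16.9 MHz.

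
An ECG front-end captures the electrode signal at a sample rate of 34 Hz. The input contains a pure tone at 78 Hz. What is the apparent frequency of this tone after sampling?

78 Hz mod fs = 10 Hz.
10 Hz ≤ fs/2 = 17 Hz, appears at 10 Hz.

10 Hz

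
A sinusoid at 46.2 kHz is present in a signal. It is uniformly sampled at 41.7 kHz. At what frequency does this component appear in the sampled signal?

4.5 kHz

46.2 kHz mod fs = 4.5 kHz.
4.5 kHz ≤ fs/2 = 20.85 kHz, appears at 4.5 kHz.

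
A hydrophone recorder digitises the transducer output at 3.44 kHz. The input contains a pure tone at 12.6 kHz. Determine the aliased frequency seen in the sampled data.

1.16 kHz

12.6 kHz mod fs = 2.28 kHz.
2.28 kHz > fs/2 = 1.72 kHz, folds to fs − 2.28 kHz = 1.16 kHz.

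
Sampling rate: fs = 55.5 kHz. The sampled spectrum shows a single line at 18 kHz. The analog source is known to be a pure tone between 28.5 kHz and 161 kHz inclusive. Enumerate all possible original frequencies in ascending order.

Frequencies that alias to 18 kHz are k·fs ± 18 kHz for integer k ≥ 0.
k=0: 18 kHz.
k=1: 37.5 kHz, 73.5 kHz.
k=2: 93 kHz, 129 kHz.
k=3: 148.5 kHz, 184.5 kHz.
k=4: 204 kHz, 240 kHz.
Within [28.5 kHz, 161 kHz]: 37.5 kHz, 73.5 kHz, 93 kHz, 129 kHz, 148.5 kHz.

37.5 kHz, 73.5 kHz, 93 kHz, 129 kHz, 148.5 kHz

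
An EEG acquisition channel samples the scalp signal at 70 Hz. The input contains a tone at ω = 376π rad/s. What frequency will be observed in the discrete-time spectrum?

ω = 376π rad/s → f = ω/(2π) = 188 Hz.
188 Hz mod fs = 48 Hz.
48 Hz > fs/2 = 35 Hz, folds to fs − 48 Hz = 22 Hz.

22 Hz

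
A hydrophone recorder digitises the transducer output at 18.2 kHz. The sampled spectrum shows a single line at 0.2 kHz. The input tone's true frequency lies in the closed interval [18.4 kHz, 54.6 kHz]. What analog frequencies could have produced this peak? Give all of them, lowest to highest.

18.4 kHz, 36.2 kHz, 36.6 kHz, 54.4 kHz

Frequencies that alias to 0.2 kHz are k·fs ± 0.2 kHz for integer k ≥ 0.
k=0: 0.2 kHz.
k=1: 18 kHz, 18.4 kHz.
k=2: 36.2 kHz, 36.6 kHz.
k=3: 54.4 kHz, 54.8 kHz.
k=4: 72.6 kHz, 73 kHz.
Within [18.4 kHz, 54.6 kHz]: 18.4 kHz, 36.2 kHz, 36.6 kHz, 54.4 kHz.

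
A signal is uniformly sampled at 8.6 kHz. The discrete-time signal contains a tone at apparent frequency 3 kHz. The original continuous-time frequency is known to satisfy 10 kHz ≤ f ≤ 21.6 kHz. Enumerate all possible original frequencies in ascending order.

Frequencies that alias to 3 kHz are k·fs ± 3 kHz for integer k ≥ 0.
k=0: 3 kHz.
k=1: 5.6 kHz, 11.6 kHz.
k=2: 14.2 kHz, 20.2 kHz.
k=3: 22.8 kHz, 28.8 kHz.
Within [10 kHz, 21.6 kHz]: 11.6 kHz, 14.2 kHz, 20.2 kHz.

11.6 kHz, 14.2 kHz, 20.2 kHz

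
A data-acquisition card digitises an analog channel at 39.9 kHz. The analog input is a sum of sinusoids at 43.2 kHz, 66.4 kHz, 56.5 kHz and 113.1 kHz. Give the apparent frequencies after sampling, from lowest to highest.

3.3 kHz, 6.6 kHz, 13.4 kHz, 16.6 kHz

fs/2 = 19.95 kHz.
43.2 kHz mod fs = 3.3 kHz.
3.3 kHz ≤ fs/2 = 19.95 kHz, appears at 3.3 kHz.
66.4 kHz mod fs = 26.5 kHz.
26.5 kHz > fs/2 = 19.95 kHz, folds to fs − 26.5 kHz = 13.4 kHz.
56.5 kHz mod fs = 16.6 kHz.
16.6 kHz ≤ fs/2 = 19.95 kHz, appears at 16.6 kHz.
113.1 kHz mod fs = 33.3 kHz.
33.3 kHz > fs/2 = 19.95 kHz, folds to fs − 33.3 kHz = 6.6 kHz.
Distinct values: {3.3 kHz, 6.6 kHz, 13.4 kHz, 16.6 kHz}.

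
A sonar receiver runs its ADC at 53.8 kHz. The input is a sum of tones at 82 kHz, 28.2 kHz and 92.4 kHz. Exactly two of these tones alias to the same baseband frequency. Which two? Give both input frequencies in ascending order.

fs/2 = 26.9 kHz.
82 kHz mod fs = 28.2 kHz.
28.2 kHz > fs/2 = 26.9 kHz, folds to fs − 28.2 kHz = 25.6 kHz.
28.2 kHz > fs/2 = 26.9 kHz, folds to fs − 28.2 kHz = 25.6 kHz.
92.4 kHz mod fs = 38.6 kHz.
38.6 kHz > fs/2 = 26.9 kHz, folds to fs − 38.6 kHz = 15.2 kHz.
28.2 kHz and 82 kHz both map to 25.6 kHz.

28.2 kHz, 82 kHz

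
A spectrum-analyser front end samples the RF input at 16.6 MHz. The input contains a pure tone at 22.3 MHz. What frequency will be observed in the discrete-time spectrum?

5.7 MHz

22.3 MHz mod fs = 5.7 MHz.
5.7 MHz ≤ fs/2 = 8.3 MHz, appears at 5.7 MHz.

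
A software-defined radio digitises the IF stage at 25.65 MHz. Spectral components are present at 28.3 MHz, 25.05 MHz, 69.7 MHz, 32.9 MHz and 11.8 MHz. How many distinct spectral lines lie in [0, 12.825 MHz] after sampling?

4

fs/2 = 12.825 MHz.
28.3 MHz mod fs = 2.65 MHz.
2.65 MHz ≤ fs/2 = 12.825 MHz, appears at 2.65 MHz.
25.05 MHz > fs/2 = 12.825 MHz, folds to fs − 25.05 MHz = 0.6 MHz.
69.7 MHz mod fs = 18.4 MHz.
18.4 MHz > fs/2 = 12.825 MHz, folds to fs − 18.4 MHz = 7.25 MHz.
32.9 MHz mod fs = 7.25 MHz.
7.25 MHz ≤ fs/2 = 12.825 MHz, appears at 7.25 MHz.
11.8 MHz ≤ fs/2 = 12.825 MHz, passes unchanged.
Distinct values: {0.6 MHz, 2.65 MHz, 7.25 MHz, 11.8 MHz} → 4.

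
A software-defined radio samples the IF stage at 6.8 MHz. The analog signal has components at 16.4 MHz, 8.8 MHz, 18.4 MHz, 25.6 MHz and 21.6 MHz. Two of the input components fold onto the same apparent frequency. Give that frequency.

2 MHz

fs/2 = 3.4 MHz.
16.4 MHz mod fs = 2.8 MHz.
2.8 MHz ≤ fs/2 = 3.4 MHz, appears at 2.8 MHz.
8.8 MHz mod fs = 2 MHz.
2 MHz ≤ fs/2 = 3.4 MHz, appears at 2 MHz.
18.4 MHz mod fs = 4.8 MHz.
4.8 MHz > fs/2 = 3.4 MHz, folds to fs − 4.8 MHz = 2 MHz.
25.6 MHz mod fs = 5.2 MHz.
5.2 MHz > fs/2 = 3.4 MHz, folds to fs − 5.2 MHz = 1.6 MHz.
21.6 MHz mod fs = 1.2 MHz.
1.2 MHz ≤ fs/2 = 3.4 MHz, appears at 1.2 MHz.
8.8 MHz and 18.4 MHz both map to 2 MHz.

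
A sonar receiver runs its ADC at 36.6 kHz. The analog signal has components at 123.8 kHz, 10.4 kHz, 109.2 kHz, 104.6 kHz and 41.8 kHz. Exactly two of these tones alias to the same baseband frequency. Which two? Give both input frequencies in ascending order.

41.8 kHz, 104.6 kHz

fs/2 = 18.3 kHz.
123.8 kHz mod fs = 14 kHz.
14 kHz ≤ fs/2 = 18.3 kHz, appears at 14 kHz.
10.4 kHz ≤ fs/2 = 18.3 kHz, passes unchanged.
109.2 kHz mod fs = 36 kHz.
36 kHz > fs/2 = 18.3 kHz, folds to fs − 36 kHz = 0.6 kHz.
104.6 kHz mod fs = 31.4 kHz.
31.4 kHz > fs/2 = 18.3 kHz, folds to fs − 31.4 kHz = 5.2 kHz.
41.8 kHz mod fs = 5.2 kHz.
5.2 kHz ≤ fs/2 = 18.3 kHz, appears at 5.2 kHz.
41.8 kHz and 104.6 kHz both map to 5.2 kHz.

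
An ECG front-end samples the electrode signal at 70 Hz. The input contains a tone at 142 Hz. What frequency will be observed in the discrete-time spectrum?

2 Hz

142 Hz mod fs = 2 Hz.
2 Hz ≤ fs/2 = 35 Hz, appears at 2 Hz.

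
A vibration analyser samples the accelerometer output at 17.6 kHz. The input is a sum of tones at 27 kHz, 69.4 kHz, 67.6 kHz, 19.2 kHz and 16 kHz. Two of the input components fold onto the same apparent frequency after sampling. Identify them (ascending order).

16 kHz, 19.2 kHz

fs/2 = 8.8 kHz.
27 kHz mod fs = 9.4 kHz.
9.4 kHz > fs/2 = 8.8 kHz, folds to fs − 9.4 kHz = 8.2 kHz.
69.4 kHz mod fs = 16.6 kHz.
16.6 kHz > fs/2 = 8.8 kHz, folds to fs − 16.6 kHz = 1 kHz.
67.6 kHz mod fs = 14.8 kHz.
14.8 kHz > fs/2 = 8.8 kHz, folds to fs − 14.8 kHz = 2.8 kHz.
19.2 kHz mod fs = 1.6 kHz.
1.6 kHz ≤ fs/2 = 8.8 kHz, appears at 1.6 kHz.
16 kHz > fs/2 = 8.8 kHz, folds to fs − 16 kHz = 1.6 kHz.
16 kHz and 19.2 kHz both map to 1.6 kHz.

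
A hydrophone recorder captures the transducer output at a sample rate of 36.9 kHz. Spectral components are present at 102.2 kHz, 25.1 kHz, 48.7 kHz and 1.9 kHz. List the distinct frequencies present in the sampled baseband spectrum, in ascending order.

fs/2 = 18.45 kHz.
102.2 kHz mod fs = 28.4 kHz.
28.4 kHz > fs/2 = 18.45 kHz, folds to fs − 28.4 kHz = 8.5 kHz.
25.1 kHz > fs/2 = 18.45 kHz, folds to fs − 25.1 kHz = 11.8 kHz.
48.7 kHz mod fs = 11.8 kHz.
11.8 kHz ≤ fs/2 = 18.45 kHz, appears at 11.8 kHz.
1.9 kHz ≤ fs/2 = 18.45 kHz, passes unchanged.
Distinct values: {1.9 kHz, 8.5 kHz, 11.8 kHz}.

1.9 kHz, 8.5 kHz, 11.8 kHz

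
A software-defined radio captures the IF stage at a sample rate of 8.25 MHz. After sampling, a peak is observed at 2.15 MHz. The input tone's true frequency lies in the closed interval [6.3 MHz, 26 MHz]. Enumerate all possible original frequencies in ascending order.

10.4 MHz, 14.35 MHz, 18.65 MHz, 22.6 MHz

Frequencies that alias to 2.15 MHz are k·fs ± 2.15 MHz for integer k ≥ 0.
k=0: 2.15 MHz.
k=1: 6.1 MHz, 10.4 MHz.
k=2: 14.35 MHz, 18.65 MHz.
k=3: 22.6 MHz, 26.9 MHz.
k=4: 30.85 MHz, 35.15 MHz.
Within [6.3 MHz, 26 MHz]: 10.4 MHz, 14.35 MHz, 18.65 MHz, 22.6 MHz.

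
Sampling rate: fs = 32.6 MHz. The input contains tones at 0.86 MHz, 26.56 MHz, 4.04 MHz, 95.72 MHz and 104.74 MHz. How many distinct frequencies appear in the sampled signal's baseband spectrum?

fs/2 = 16.3 MHz.
0.86 MHz ≤ fs/2 = 16.3 MHz, passes unchanged.
26.56 MHz > fs/2 = 16.3 MHz, folds to fs − 26.56 MHz = 6.04 MHz.
4.04 MHz ≤ fs/2 = 16.3 MHz, passes unchanged.
95.72 MHz mod fs = 30.52 MHz.
30.52 MHz > fs/2 = 16.3 MHz, folds to fs − 30.52 MHz = 2.08 MHz.
104.74 MHz mod fs = 6.94 MHz.
6.94 MHz ≤ fs/2 = 16.3 MHz, appears at 6.94 MHz.
Distinct values: {0.86 MHz, 2.08 MHz, 4.04 MHz, 6.04 MHz, 6.94 MHz} → 5.

5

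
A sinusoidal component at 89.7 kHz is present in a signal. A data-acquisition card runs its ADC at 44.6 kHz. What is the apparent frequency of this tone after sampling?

89.7 kHz mod fs = 0.5 kHz.
0.5 kHz ≤ fs/2 = 22.3 kHz, appears at 0.5 kHz.

0.5 kHz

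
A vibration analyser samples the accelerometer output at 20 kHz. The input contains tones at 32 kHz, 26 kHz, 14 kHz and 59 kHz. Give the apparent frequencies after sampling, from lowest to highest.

1 kHz, 6 kHz, 8 kHz

fs/2 = 10 kHz.
32 kHz mod fs = 12 kHz.
12 kHz > fs/2 = 10 kHz, folds to fs − 12 kHz = 8 kHz.
26 kHz mod fs = 6 kHz.
6 kHz ≤ fs/2 = 10 kHz, appears at 6 kHz.
14 kHz > fs/2 = 10 kHz, folds to fs − 14 kHz = 6 kHz.
59 kHz mod fs = 19 kHz.
19 kHz > fs/2 = 10 kHz, folds to fs − 19 kHz = 1 kHz.
Distinct values: {1 kHz, 6 kHz, 8 kHz}.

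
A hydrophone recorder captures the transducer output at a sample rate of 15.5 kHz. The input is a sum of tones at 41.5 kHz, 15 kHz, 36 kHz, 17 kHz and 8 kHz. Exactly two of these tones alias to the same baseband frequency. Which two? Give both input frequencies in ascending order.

36 kHz, 41.5 kHz

fs/2 = 7.75 kHz.
41.5 kHz mod fs = 10.5 kHz.
10.5 kHz > fs/2 = 7.75 kHz, folds to fs − 10.5 kHz = 5 kHz.
15 kHz > fs/2 = 7.75 kHz, folds to fs − 15 kHz = 0.5 kHz.
36 kHz mod fs = 5 kHz.
5 kHz ≤ fs/2 = 7.75 kHz, appears at 5 kHz.
17 kHz mod fs = 1.5 kHz.
1.5 kHz ≤ fs/2 = 7.75 kHz, appears at 1.5 kHz.
8 kHz > fs/2 = 7.75 kHz, folds to fs − 8 kHz = 7.5 kHz.
36 kHz and 41.5 kHz both map to 5 kHz.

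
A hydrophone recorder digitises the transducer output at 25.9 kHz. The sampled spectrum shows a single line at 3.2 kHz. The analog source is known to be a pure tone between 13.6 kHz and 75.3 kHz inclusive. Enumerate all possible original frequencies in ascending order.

Frequencies that alias to 3.2 kHz are k·fs ± 3.2 kHz for integer k ≥ 0.
k=0: 3.2 kHz.
k=1: 22.7 kHz, 29.1 kHz.
k=2: 48.6 kHz, 55 kHz.
k=3: 74.5 kHz, 80.9 kHz.
k=4: 100.4 kHz, 106.8 kHz.
Within [13.6 kHz, 75.3 kHz]: 22.7 kHz, 29.1 kHz, 48.6 kHz, 55 kHz, 74.5 kHz.

22.7 kHz, 29.1 kHz, 48.6 kHz, 55 kHz, 74.5 kHz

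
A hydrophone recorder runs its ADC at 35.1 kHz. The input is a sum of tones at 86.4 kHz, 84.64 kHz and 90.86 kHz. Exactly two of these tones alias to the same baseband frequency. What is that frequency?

14.44 kHz

fs/2 = 17.55 kHz.
86.4 kHz mod fs = 16.2 kHz.
16.2 kHz ≤ fs/2 = 17.55 kHz, appears at 16.2 kHz.
84.64 kHz mod fs = 14.44 kHz.
14.44 kHz ≤ fs/2 = 17.55 kHz, appears at 14.44 kHz.
90.86 kHz mod fs = 20.66 kHz.
20.66 kHz > fs/2 = 17.55 kHz, folds to fs − 20.66 kHz = 14.44 kHz.
84.64 kHz and 90.86 kHz both map to 14.44 kHz.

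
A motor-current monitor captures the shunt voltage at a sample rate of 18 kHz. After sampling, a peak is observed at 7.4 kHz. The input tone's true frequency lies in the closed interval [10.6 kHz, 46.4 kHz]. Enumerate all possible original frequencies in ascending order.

10.6 kHz, 25.4 kHz, 28.6 kHz, 43.4 kHz

Frequencies that alias to 7.4 kHz are k·fs ± 7.4 kHz for integer k ≥ 0.
k=0: 7.4 kHz.
k=1: 10.6 kHz, 25.4 kHz.
k=2: 28.6 kHz, 43.4 kHz.
k=3: 46.6 kHz, 61.4 kHz.
Within [10.6 kHz, 46.4 kHz]: 10.6 kHz, 25.4 kHz, 28.6 kHz, 43.4 kHz.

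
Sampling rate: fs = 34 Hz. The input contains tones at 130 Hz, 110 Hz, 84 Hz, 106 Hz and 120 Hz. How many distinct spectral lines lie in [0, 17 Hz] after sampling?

4

fs/2 = 17 Hz.
130 Hz mod fs = 28 Hz.
28 Hz > fs/2 = 17 Hz, folds to fs − 28 Hz = 6 Hz.
110 Hz mod fs = 8 Hz.
8 Hz ≤ fs/2 = 17 Hz, appears at 8 Hz.
84 Hz mod fs = 16 Hz.
16 Hz ≤ fs/2 = 17 Hz, appears at 16 Hz.
106 Hz mod fs = 4 Hz.
4 Hz ≤ fs/2 = 17 Hz, appears at 4 Hz.
120 Hz mod fs = 18 Hz.
18 Hz > fs/2 = 17 Hz, folds to fs − 18 Hz = 16 Hz.
Distinct values: {4 Hz, 6 Hz, 8 Hz, 16 Hz} → 4.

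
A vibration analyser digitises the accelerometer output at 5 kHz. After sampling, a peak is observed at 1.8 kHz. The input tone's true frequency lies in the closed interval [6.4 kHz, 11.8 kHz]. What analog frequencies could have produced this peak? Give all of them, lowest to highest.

Frequencies that alias to 1.8 kHz are k·fs ± 1.8 kHz for integer k ≥ 0.
k=0: 1.8 kHz.
k=1: 3.2 kHz, 6.8 kHz.
k=2: 8.2 kHz, 11.8 kHz.
k=3: 13.2 kHz, 16.8 kHz.
Within [6.4 kHz, 11.8 kHz]: 6.8 kHz, 8.2 kHz, 11.8 kHz.

6.8 kHz, 8.2 kHz, 11.8 kHz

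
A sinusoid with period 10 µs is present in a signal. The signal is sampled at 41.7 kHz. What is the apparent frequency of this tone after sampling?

T = 10 µs → f = 1/T = 100 kHz.
100 kHz mod fs = 16.6 kHz.
16.6 kHz ≤ fs/2 = 20.85 kHz, appears at 16.6 kHz.

16.6 kHz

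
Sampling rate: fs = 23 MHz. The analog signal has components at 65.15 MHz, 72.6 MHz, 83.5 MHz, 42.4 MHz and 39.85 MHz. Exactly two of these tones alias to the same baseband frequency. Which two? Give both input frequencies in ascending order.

fs/2 = 11.5 MHz.
65.15 MHz mod fs = 19.15 MHz.
19.15 MHz > fs/2 = 11.5 MHz, folds to fs − 19.15 MHz = 3.85 MHz.
72.6 MHz mod fs = 3.6 MHz.
3.6 MHz ≤ fs/2 = 11.5 MHz, appears at 3.6 MHz.
83.5 MHz mod fs = 14.5 MHz.
14.5 MHz > fs/2 = 11.5 MHz, folds to fs − 14.5 MHz = 8.5 MHz.
42.4 MHz mod fs = 19.4 MHz.
19.4 MHz > fs/2 = 11.5 MHz, folds to fs − 19.4 MHz = 3.6 MHz.
39.85 MHz mod fs = 16.85 MHz.
16.85 MHz > fs/2 = 11.5 MHz, folds to fs − 16.85 MHz = 6.15 MHz.
42.4 MHz and 72.6 MHz both map to 3.6 MHz.

42.4 MHz, 72.6 MHz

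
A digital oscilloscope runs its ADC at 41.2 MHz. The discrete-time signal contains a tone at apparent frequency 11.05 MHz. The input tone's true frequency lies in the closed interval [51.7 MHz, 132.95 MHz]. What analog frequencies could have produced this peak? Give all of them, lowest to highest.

Frequencies that alias to 11.05 MHz are k·fs ± 11.05 MHz for integer k ≥ 0.
k=0: 11.05 MHz.
k=1: 30.15 MHz, 52.25 MHz.
k=2: 71.35 MHz, 93.45 MHz.
k=3: 112.55 MHz, 134.65 MHz.
k=4: 153.75 MHz, 175.85 MHz.
Within [51.7 MHz, 132.95 MHz]: 52.25 MHz, 71.35 MHz, 93.45 MHz, 112.55 MHz.

52.25 MHz, 71.35 MHz, 93.45 MHz, 112.55 MHz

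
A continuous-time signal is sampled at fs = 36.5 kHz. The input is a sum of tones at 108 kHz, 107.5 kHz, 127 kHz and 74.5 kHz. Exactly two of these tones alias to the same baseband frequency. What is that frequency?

fs/2 = 18.25 kHz.
108 kHz mod fs = 35 kHz.
35 kHz > fs/2 = 18.25 kHz, folds to fs − 35 kHz = 1.5 kHz.
107.5 kHz mod fs = 34.5 kHz.
34.5 kHz > fs/2 = 18.25 kHz, folds to fs − 34.5 kHz = 2 kHz.
127 kHz mod fs = 17.5 kHz.
17.5 kHz ≤ fs/2 = 18.25 kHz, appears at 17.5 kHz.
74.5 kHz mod fs = 1.5 kHz.
1.5 kHz ≤ fs/2 = 18.25 kHz, appears at 1.5 kHz.
74.5 kHz and 108 kHz both map to 1.5 kHz.

1.5 kHz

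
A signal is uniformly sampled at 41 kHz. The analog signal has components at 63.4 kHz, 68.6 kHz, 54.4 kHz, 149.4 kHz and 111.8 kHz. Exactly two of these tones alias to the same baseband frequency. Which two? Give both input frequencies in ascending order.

54.4 kHz, 68.6 kHz

fs/2 = 20.5 kHz.
63.4 kHz mod fs = 22.4 kHz.
22.4 kHz > fs/2 = 20.5 kHz, folds to fs − 22.4 kHz = 18.6 kHz.
68.6 kHz mod fs = 27.6 kHz.
27.6 kHz > fs/2 = 20.5 kHz, folds to fs − 27.6 kHz = 13.4 kHz.
54.4 kHz mod fs = 13.4 kHz.
13.4 kHz ≤ fs/2 = 20.5 kHz, appears at 13.4 kHz.
149.4 kHz mod fs = 26.4 kHz.
26.4 kHz > fs/2 = 20.5 kHz, folds to fs − 26.4 kHz = 14.6 kHz.
111.8 kHz mod fs = 29.8 kHz.
29.8 kHz > fs/2 = 20.5 kHz, folds to fs − 29.8 kHz = 11.2 kHz.
54.4 kHz and 68.6 kHz both map to 13.4 kHz.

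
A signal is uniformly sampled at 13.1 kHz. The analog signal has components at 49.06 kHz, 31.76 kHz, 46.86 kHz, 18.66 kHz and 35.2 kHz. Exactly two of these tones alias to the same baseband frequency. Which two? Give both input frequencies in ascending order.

18.66 kHz, 31.76 kHz

fs/2 = 6.55 kHz.
49.06 kHz mod fs = 9.76 kHz.
9.76 kHz > fs/2 = 6.55 kHz, folds to fs − 9.76 kHz = 3.34 kHz.
31.76 kHz mod fs = 5.56 kHz.
5.56 kHz ≤ fs/2 = 6.55 kHz, appears at 5.56 kHz.
46.86 kHz mod fs = 7.56 kHz.
7.56 kHz > fs/2 = 6.55 kHz, folds to fs − 7.56 kHz = 5.54 kHz.
18.66 kHz mod fs = 5.56 kHz.
5.56 kHz ≤ fs/2 = 6.55 kHz, appears at 5.56 kHz.
35.2 kHz mod fs = 9 kHz.
9 kHz > fs/2 = 6.55 kHz, folds to fs − 9 kHz = 4.1 kHz.
18.66 kHz and 31.76 kHz both map to 5.56 kHz.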